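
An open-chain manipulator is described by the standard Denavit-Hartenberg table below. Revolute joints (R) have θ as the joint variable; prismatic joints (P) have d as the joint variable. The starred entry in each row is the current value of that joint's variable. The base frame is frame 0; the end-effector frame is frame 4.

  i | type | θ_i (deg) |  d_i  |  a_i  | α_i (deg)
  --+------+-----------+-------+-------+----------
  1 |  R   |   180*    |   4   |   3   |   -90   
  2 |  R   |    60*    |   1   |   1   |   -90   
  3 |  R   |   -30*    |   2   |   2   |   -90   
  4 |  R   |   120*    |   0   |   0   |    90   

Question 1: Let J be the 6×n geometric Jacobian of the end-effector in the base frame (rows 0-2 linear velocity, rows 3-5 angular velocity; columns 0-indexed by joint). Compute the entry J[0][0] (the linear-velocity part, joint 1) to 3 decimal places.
axis z_0 = ẑ; lever o_n−o_0 = (-2.6340,-2.0000,0.6340)
cross product → J_v[:, 0] = (2.0000,-2.6340,0.0000)
J_ω[:, 0] = z_0
entry J[0][0] = 2.0000

2.000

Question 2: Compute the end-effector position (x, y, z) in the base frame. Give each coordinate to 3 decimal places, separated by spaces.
after link 1: o_1 = (-3.0000, 0.0000, 4.0000)
after link 2: o_2 = (-3.5000, -1.0000, 3.1340)
after link 3: o_3 = (-2.6340, -2.0000, 0.6340)
after link 4: o_4 = (-2.6340, -2.0000, 0.6340)

-2.634 -2.000 0.634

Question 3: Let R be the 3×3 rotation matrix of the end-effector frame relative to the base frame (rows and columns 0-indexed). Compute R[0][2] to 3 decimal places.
End-effector z-axis (col 2 of R) = (-0.8080,-0.4330,-0.3995)
R[0][2] = -0.8080

-0.808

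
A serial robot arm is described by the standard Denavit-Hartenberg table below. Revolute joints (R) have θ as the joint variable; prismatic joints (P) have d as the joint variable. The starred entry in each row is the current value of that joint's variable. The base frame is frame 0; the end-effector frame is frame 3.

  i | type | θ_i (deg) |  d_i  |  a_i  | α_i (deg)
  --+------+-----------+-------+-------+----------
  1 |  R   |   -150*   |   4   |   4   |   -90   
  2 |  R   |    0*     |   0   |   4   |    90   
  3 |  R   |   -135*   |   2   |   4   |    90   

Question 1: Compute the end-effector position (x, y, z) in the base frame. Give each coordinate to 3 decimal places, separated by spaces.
-5.893 -0.136 6.000

after link 1: o_1 = (-3.4641, -2.0000, 4.0000)
after link 2: o_2 = (-6.9282, -4.0000, 4.0000)
after link 3: o_3 = (-5.8929, -0.1363, 6.0000)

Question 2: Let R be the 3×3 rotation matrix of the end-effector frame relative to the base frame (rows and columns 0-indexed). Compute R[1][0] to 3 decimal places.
0.966

End-effector x-axis (col 0 of R) = (0.2588,0.9659,0.0000)
R[1][0] = 0.9659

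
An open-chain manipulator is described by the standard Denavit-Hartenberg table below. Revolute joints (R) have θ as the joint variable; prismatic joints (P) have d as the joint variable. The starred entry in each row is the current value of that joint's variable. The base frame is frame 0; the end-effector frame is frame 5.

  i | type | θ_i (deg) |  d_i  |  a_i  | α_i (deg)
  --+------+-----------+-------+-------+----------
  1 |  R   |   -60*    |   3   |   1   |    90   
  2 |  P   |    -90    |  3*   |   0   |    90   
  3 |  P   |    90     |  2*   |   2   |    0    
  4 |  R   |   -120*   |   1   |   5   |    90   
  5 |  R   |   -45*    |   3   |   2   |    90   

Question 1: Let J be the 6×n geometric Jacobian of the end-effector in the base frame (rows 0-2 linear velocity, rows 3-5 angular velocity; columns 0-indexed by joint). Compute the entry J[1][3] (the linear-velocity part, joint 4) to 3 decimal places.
axis z_3 = (-0.5000,0.8660,-0.0000); lever o_n−o_3 = (5.2345,2.5439,-4.0549)
cross product → J_v[:, 3] = (-3.5116,-2.0274,-5.8052)
J_ω[:, 3] = z_3
entry J[1][3] = -2.0274

-2.027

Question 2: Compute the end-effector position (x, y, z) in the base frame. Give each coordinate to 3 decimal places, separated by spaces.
after link 1: o_1 = (0.5000, -0.8660, 3.0000)
after link 2: o_2 = (-2.0981, -2.3660, 3.0000)
after link 3: o_3 = (-4.8301, -1.6340, 3.0000)
after link 4: o_4 = (-3.1651, 0.4821, -1.3301)
after link 5: o_5 = (0.4044, 0.9099, -1.0549)

0.404 0.910 -1.055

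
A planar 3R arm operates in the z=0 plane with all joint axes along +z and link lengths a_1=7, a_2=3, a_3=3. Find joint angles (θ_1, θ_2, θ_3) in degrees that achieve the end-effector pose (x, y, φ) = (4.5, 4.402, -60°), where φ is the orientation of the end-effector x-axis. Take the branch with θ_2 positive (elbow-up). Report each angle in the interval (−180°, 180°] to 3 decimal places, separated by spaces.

wrist centre = target − a_3·(cos φ, sin φ) = (3.0000, 7.0001)
cos θ_2 = (58.0011−7²−3²)/(2·7·3) = 0.0000; θ_2 = 89.9985° (elbow-up)
β = atan2(7.0001,3.0000) = 66.8016°; ψ = atan2(3.0000,7.0001) = 23.1984°
θ_1 = β − ψ = 43.6033°
θ_3 = φ − θ_1 − θ_2 = 166.3982° (wrapped to (-180°,180°])

43.603 89.999 166.398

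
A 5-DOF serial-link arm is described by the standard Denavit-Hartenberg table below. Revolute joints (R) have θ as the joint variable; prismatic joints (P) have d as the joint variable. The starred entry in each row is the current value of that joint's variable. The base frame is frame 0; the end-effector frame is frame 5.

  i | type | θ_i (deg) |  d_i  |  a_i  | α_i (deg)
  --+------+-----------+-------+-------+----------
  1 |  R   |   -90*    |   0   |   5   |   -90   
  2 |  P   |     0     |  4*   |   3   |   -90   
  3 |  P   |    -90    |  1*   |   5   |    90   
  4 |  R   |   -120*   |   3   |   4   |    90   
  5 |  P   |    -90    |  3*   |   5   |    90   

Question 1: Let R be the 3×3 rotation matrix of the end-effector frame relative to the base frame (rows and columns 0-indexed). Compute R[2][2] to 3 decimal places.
End-effector z-axis (col 2 of R) = (0.5000,-0.0000,-0.8660)
R[2][2] = -0.8660

-0.866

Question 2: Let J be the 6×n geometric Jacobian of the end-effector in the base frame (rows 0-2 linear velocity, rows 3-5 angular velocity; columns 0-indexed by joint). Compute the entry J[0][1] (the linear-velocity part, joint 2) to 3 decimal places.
prismatic axis z_1 = (1.0000,0.0000,0.0000)
J_v[:, 1] = z_1; J_ω[:, 1] = (0,0,0)
entry J[0][1] = 1.0000

1.000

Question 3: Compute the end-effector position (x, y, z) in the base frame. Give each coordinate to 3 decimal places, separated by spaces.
after link 1: o_1 = (0.0000, -5.0000, 0.0000)
after link 2: o_2 = (4.0000, -8.0000, 0.0000)
after link 3: o_3 = (9.0000, -8.0000, -1.0000)
after link 4: o_4 = (7.0000, -5.0000, 2.4641)
after link 5: o_5 = (4.4019, -10.0000, 0.9641)

4.402 -10.000 0.964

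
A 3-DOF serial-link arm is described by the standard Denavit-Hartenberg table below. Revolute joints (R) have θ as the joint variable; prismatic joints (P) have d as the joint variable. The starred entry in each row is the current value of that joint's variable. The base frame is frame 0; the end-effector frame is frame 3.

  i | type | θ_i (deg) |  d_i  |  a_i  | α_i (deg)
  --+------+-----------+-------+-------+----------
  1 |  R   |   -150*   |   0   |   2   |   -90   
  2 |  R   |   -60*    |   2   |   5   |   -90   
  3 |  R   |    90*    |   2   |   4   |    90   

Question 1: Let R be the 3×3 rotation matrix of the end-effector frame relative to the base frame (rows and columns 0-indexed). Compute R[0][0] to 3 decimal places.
-0.500

End-effector x-axis (col 0 of R) = (-0.5000,0.8660,-0.0000)
R[0][0] = -0.5000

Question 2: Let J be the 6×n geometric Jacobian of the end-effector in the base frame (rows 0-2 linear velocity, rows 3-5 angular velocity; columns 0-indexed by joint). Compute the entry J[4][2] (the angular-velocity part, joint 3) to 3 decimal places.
axis z_2 = (-0.7500,-0.4330,-0.5000); lever o_n−o_2 = (-3.5000,2.5981,-1.0000)
cross product → J_v[:, 2] = (1.7321,1.0000,-3.4641)
J_ω[:, 2] = z_2
entry J[4][2] = -0.4330

-0.433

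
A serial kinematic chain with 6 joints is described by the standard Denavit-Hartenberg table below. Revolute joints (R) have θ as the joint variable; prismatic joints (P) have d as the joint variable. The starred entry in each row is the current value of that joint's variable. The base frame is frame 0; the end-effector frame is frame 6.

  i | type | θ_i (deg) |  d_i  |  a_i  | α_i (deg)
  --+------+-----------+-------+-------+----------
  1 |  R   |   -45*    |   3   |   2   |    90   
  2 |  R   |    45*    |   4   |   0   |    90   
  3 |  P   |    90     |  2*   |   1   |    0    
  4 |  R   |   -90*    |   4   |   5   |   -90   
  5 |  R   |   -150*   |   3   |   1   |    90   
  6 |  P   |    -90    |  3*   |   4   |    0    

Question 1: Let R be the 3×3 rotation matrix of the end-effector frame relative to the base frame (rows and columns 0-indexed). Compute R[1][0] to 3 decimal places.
End-effector x-axis (col 0 of R) = (0.7071,0.7071,-0.0000)
R[1][0] = 0.7071

0.707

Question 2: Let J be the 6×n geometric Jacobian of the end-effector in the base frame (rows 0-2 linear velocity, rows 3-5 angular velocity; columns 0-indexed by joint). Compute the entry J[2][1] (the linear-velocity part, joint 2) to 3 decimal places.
4.622

axis z_1 = (-0.7071,-0.7071,0.0000); lever o_n−o_1 = (0.4395,-6.0964,-0.8966)
cross product → J_v[:, 1] = (0.6340,-0.6340,4.6216)
J_ω[:, 1] = z_1
entry J[2][1] = 4.6216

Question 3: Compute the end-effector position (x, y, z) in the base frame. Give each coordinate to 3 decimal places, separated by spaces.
after link 1: o_1 = (1.4142, -1.4142, 3.0000)
after link 2: o_2 = (-1.4142, -4.2426, 3.0000)
after link 3: o_3 = (-1.1213, -5.9497, 1.5858)
after link 4: o_4 = (3.3787, -10.4497, 2.2929)
after link 5: o_5 = (1.0743, -12.3881, 1.3270)
after link 6: o_6 = (1.8537, -7.5106, 2.1034)

1.854 -7.511 2.103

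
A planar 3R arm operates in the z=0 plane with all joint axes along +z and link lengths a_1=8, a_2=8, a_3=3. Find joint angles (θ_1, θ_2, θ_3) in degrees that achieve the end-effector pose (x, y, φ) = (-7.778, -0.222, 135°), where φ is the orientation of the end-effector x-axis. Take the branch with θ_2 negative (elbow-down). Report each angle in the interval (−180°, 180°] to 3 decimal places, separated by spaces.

wrist centre = target − a_3·(cos φ, sin φ) = (-5.6567, -2.3433)
cos θ_2 = (37.4892−8²−8²)/(2·8·8) = -0.7071; θ_2 = -135.0007° (elbow-down)
β = atan2(-2.3433,-5.6567) = -157.4979°; ψ = atan2(-5.6568,2.3431) = -67.5004°
θ_1 = β − ψ = -89.9975°
θ_3 = φ − θ_1 − θ_2 = -0.0018° (wrapped to (-180°,180°])

-89.997 -135.001 -0.002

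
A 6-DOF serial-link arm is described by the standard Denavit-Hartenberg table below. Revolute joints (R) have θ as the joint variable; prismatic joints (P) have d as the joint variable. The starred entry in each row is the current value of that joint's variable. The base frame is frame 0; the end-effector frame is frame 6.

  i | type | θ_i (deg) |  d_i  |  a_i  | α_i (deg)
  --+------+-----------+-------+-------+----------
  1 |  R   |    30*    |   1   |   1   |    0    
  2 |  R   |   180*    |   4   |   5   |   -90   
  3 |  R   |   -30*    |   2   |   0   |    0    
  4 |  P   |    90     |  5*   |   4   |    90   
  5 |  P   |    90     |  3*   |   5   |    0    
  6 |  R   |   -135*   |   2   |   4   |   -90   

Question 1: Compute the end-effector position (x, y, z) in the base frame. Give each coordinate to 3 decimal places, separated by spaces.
-5.585 -13.815 1.586

after link 1: o_1 = (0.8660, 0.5000, 1.0000)
after link 2: o_2 = (-3.4641, -2.0000, 5.0000)
after link 3: o_3 = (-2.4641, -3.7321, 5.0000)
after link 4: o_4 = (-1.6962, -9.0622, 1.5359)
after link 5: o_5 = (-1.4462, -14.6913, 3.0359)
after link 6: o_6 = (-5.5851, -13.8150, 1.5864)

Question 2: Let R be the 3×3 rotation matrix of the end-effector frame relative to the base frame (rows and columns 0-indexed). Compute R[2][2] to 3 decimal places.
-0.612

End-effector z-axis (col 2 of R) = (0.0474,-0.7891,-0.6124)
R[2][2] = -0.6124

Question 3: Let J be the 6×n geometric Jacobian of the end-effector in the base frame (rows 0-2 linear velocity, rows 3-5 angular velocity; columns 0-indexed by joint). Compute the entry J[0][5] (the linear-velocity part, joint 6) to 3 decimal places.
axis z_5 = (-0.7500,-0.4330,0.5000); lever o_n−o_5 = (-4.1390,0.8764,-1.4495)
cross product → J_v[:, 5] = (0.1895,-3.1566,-2.4495)
J_ω[:, 5] = z_5
entry J[0][5] = 0.1895

0.189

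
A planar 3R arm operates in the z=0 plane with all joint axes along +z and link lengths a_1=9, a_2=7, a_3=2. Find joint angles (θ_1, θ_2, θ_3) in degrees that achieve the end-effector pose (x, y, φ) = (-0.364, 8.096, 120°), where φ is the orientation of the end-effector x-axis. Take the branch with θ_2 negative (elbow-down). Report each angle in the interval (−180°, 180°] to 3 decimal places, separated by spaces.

135.000 -135.000 120.000

wrist centre = target − a_3·(cos φ, sin φ) = (0.6360, 6.3639)
cos θ_2 = (40.9043−9²−7²)/(2·9·7) = -0.7071; θ_2 = -135.0001° (elbow-down)
β = atan2(6.3639,0.6360) = 84.2929°; ψ = atan2(-4.9497,4.0502) = -50.7074°
θ_1 = β − ψ = 135.0004°
θ_3 = φ − θ_1 − θ_2 = 119.9998° (wrapped to (-180°,180°])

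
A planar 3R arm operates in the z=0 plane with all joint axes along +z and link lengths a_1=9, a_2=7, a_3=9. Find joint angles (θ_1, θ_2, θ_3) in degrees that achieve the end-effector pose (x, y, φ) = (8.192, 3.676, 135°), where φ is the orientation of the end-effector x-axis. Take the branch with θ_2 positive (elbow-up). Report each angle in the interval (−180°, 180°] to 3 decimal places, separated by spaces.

-29.997 44.996 120.001

wrist centre = target − a_3·(cos φ, sin φ) = (14.5560, -2.6880)
cos θ_2 = (219.1011−9²−7²)/(2·9·7) = 0.7072; θ_2 = 44.9963° (elbow-up)
β = atan2(-2.6880,14.5560) = -10.4626°; ψ = atan2(4.9494,13.9501) = 19.5345°
θ_1 = β − ψ = -29.9971°
θ_3 = φ − θ_1 − θ_2 = 120.0008° (wrapped to (-180°,180°])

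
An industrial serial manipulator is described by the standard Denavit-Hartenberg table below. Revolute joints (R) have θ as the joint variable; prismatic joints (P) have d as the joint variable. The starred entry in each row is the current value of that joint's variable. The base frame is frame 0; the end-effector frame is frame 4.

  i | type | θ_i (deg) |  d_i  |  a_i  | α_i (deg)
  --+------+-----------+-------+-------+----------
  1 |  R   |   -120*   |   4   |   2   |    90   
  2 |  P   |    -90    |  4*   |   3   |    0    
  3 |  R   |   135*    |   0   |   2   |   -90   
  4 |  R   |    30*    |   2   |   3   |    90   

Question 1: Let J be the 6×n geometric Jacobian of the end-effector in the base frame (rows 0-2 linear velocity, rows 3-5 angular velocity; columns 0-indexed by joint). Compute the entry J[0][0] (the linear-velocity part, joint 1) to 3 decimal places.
axis z_0 = ẑ; lever o_n−o_0 = (-4.0836,-2.0730,5.6655)
cross product → J_v[:, 0] = (2.0730,-4.0836,0.0000)
J_ω[:, 0] = z_0
entry J[0][0] = 2.0730

2.073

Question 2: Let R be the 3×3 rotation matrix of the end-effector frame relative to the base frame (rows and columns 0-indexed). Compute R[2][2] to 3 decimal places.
0.354

End-effector z-axis (col 2 of R) = (-0.9268,0.1268,0.3536)
R[2][2] = 0.3536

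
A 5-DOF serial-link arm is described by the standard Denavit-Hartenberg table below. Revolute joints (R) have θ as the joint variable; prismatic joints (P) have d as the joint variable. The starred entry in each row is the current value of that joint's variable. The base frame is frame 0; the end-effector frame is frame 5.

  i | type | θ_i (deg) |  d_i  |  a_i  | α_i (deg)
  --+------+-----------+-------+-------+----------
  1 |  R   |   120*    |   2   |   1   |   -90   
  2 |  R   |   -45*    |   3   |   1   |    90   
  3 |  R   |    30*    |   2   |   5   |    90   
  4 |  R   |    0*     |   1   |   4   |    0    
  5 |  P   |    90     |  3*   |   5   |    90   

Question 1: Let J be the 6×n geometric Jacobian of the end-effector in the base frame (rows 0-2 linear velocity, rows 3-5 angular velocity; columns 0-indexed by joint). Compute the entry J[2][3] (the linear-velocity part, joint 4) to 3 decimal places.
-0.233

axis z_3 = (0.5732,0.7392,0.3536); lever o_n−o_3 = (1.1039,1.0163,7.3992)
cross product → J_v[:, 3] = (5.1102,-3.8511,-0.2334)
J_ω[:, 3] = z_3
entry J[2][3] = -0.2334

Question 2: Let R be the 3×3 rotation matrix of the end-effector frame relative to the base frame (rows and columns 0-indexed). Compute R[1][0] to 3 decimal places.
-0.612

End-effector x-axis (col 0 of R) = (0.3536,-0.6124,0.7071)
R[1][0] = -0.6124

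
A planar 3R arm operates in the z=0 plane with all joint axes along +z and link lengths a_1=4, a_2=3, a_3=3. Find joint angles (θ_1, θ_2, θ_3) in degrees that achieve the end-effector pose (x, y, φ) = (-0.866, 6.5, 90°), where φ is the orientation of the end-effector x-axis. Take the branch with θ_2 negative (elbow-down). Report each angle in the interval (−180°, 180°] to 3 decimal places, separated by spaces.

wrist centre = target − a_3·(cos φ, sin φ) = (-0.8660, 3.5000)
cos θ_2 = (13.0000−4²−3²)/(2·4·3) = -0.5000; θ_2 = -120.0001° (elbow-down)
β = atan2(3.5000,-0.8660) = 103.8975°; ψ = atan2(-2.5981,2.5000) = -46.1021°
θ_1 = β − ψ = 149.9996°
θ_3 = φ − θ_1 − θ_2 = 60.0005° (wrapped to (-180°,180°])

150.000 -120.000 60.000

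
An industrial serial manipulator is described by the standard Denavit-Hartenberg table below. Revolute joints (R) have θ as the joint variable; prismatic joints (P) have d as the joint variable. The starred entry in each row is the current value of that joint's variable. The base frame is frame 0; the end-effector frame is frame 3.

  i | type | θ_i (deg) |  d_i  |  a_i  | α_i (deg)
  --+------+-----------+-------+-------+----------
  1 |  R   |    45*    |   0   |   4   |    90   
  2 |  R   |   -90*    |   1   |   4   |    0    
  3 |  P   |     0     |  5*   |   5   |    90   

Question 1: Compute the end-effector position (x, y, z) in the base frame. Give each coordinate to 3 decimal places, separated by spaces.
7.071 -1.414 -9.000

after link 1: o_1 = (2.8284, 2.8284, 0.0000)
after link 2: o_2 = (3.5355, 2.1213, -4.0000)
after link 3: o_3 = (7.0711, -1.4142, -9.0000)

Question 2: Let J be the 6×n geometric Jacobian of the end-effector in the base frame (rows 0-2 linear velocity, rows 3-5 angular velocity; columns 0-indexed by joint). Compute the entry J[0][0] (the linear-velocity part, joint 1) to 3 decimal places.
1.414

axis z_0 = ẑ; lever o_n−o_0 = (7.0711,-1.4142,-9.0000)
cross product → J_v[:, 0] = (1.4142,7.0711,-0.0000)
J_ω[:, 0] = z_0
entry J[0][0] = 1.4142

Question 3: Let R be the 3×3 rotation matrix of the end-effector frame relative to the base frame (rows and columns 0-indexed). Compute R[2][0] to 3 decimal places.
End-effector x-axis (col 0 of R) = (0.0000,-0.0000,-1.0000)
R[2][0] = -1.0000

-1.000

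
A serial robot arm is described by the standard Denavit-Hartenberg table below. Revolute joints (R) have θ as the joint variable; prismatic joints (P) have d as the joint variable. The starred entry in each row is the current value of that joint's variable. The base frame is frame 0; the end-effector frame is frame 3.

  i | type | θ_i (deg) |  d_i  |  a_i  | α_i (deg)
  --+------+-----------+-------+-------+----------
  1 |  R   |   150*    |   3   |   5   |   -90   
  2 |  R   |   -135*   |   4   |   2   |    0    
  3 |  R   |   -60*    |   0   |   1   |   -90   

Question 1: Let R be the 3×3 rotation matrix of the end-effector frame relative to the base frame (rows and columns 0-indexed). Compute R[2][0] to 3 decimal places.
End-effector x-axis (col 0 of R) = (0.8365,-0.4830,-0.2588)
R[2][0] = -0.2588

-0.259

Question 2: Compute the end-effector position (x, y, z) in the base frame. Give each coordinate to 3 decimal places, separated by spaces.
after link 1: o_1 = (-4.3301, 2.5000, 3.0000)
after link 2: o_2 = (-5.1054, -1.6712, 4.4142)
after link 3: o_3 = (-4.2689, -2.1542, 4.1554)

-4.269 -2.154 4.155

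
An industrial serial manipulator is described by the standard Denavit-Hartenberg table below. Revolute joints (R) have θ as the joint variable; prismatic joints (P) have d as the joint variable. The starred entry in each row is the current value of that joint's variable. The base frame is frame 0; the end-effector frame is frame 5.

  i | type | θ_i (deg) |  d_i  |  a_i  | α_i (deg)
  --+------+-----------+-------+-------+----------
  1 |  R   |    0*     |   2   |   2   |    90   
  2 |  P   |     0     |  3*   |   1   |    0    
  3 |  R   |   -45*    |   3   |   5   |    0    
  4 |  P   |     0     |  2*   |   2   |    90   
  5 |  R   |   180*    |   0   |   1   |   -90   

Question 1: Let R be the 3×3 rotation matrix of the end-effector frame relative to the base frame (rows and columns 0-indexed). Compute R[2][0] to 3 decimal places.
0.707

End-effector x-axis (col 0 of R) = (-0.7071,-0.0000,0.7071)
R[2][0] = 0.7071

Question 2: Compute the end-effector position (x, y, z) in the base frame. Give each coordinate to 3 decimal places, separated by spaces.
7.243 -8.000 -2.243

after link 1: o_1 = (2.0000, 0.0000, 2.0000)
after link 2: o_2 = (3.0000, -3.0000, 2.0000)
after link 3: o_3 = (6.5355, -6.0000, -1.5355)
after link 4: o_4 = (7.9497, -8.0000, -2.9497)
after link 5: o_5 = (7.2426, -8.0000, -2.2426)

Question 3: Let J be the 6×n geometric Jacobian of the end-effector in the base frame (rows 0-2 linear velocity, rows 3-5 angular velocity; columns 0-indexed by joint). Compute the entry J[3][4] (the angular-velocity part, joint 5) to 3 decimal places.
axis z_4 = (-0.7071,-0.0000,-0.7071); lever o_n−o_4 = (-0.7071,0.0000,0.7071)
cross product → J_v[:, 4] = (-0.0000,1.0000,-0.0000)
J_ω[:, 4] = z_4
entry J[3][4] = -0.7071

-0.707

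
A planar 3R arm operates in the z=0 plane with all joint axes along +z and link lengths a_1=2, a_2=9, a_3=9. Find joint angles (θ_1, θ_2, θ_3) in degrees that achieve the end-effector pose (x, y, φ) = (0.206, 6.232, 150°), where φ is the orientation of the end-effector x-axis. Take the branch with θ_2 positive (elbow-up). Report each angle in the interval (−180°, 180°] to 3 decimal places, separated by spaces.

-95.561 119.994 125.568

wrist centre = target − a_3·(cos φ, sin φ) = (8.0002, 1.7320)
cos θ_2 = (67.0035−2²−9²)/(2·2·9) = -0.4999; θ_2 = 119.9936° (elbow-up)
β = atan2(1.7320,8.0002) = 12.2157°; ψ = atan2(7.7947,-2.4991) = 107.7768°
θ_1 = β − ψ = -95.5611°
θ_3 = φ − θ_1 − θ_2 = 125.5675° (wrapped to (-180°,180°])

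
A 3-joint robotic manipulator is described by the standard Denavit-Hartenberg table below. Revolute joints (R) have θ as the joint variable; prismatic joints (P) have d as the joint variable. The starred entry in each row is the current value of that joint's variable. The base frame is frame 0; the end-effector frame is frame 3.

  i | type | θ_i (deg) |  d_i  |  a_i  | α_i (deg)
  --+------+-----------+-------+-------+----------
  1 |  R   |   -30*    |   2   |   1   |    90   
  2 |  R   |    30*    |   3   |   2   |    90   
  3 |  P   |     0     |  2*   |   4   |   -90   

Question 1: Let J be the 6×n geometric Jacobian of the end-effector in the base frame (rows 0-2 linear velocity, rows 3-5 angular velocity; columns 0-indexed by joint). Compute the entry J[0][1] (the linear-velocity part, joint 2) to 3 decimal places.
-1.098

axis z_1 = (-0.5000,-0.8660,0.0000); lever o_n−o_1 = (3.8660,-5.6962,1.2679)
cross product → J_v[:, 1] = (-1.0981,0.6340,6.1962)
J_ω[:, 1] = z_1
entry J[0][1] = -1.0981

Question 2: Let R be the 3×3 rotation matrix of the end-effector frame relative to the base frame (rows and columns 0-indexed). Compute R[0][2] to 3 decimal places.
End-effector z-axis (col 2 of R) = (-0.5000,-0.8660,0.0000)
R[0][2] = -0.5000

-0.500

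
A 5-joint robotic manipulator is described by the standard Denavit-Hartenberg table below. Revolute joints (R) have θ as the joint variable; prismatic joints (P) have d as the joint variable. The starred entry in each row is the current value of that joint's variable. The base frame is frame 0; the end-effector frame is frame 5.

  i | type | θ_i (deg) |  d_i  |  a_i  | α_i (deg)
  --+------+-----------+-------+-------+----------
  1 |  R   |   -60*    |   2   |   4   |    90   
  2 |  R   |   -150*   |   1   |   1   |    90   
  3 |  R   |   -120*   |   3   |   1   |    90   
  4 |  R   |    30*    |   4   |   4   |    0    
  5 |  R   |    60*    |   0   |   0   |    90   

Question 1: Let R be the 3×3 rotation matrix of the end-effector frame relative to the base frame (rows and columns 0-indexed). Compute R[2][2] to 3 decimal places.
0.250

End-effector z-axis (col 2 of R) = (0.9665,0.0580,0.2500)
R[2][2] = 0.2500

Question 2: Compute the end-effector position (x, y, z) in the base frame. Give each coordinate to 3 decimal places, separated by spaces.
after link 1: o_1 = (2.0000, -3.4641, 2.0000)
after link 2: o_2 = (0.7010, -3.2141, 1.5000)
after link 3: o_3 = (0.9175, -1.8571, 4.3481)
after link 4: o_4 = (3.5335, -4.3881, 8.6782)
after link 5: o_5 = (3.5335, -4.3881, 8.6782)

3.533 -4.388 8.678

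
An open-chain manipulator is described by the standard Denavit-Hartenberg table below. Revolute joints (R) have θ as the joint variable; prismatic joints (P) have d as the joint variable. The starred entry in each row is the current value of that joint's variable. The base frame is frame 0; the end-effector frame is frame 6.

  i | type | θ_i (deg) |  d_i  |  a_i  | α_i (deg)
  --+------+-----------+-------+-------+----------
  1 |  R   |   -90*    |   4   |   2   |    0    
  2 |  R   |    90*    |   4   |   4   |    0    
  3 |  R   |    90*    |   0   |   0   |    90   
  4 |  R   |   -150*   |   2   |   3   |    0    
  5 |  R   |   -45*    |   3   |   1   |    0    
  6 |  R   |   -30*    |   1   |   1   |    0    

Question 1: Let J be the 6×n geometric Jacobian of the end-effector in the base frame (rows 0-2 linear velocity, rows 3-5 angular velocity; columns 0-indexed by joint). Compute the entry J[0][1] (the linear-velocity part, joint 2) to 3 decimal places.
axis z_1 = (0.0000,0.0000,1.0000); lever o_n−o_1 = (10.0000,-4.2711,3.4659)
cross product → J_v[:, 1] = (4.2711,10.0000,-0.0000)
J_ω[:, 1] = z_1
entry J[0][1] = 4.2711

4.271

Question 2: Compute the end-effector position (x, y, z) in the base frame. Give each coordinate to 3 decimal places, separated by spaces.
10.000 -6.271 7.466

after link 1: o_1 = (0.0000, -2.0000, 4.0000)
after link 2: o_2 = (4.0000, -2.0000, 8.0000)
after link 3: o_3 = (4.0000, -2.0000, 8.0000)
after link 4: o_4 = (6.0000, -4.5981, 6.5000)
after link 5: o_5 = (9.0000, -5.5640, 6.7588)
after link 6: o_6 = (10.0000, -6.2711, 7.4659)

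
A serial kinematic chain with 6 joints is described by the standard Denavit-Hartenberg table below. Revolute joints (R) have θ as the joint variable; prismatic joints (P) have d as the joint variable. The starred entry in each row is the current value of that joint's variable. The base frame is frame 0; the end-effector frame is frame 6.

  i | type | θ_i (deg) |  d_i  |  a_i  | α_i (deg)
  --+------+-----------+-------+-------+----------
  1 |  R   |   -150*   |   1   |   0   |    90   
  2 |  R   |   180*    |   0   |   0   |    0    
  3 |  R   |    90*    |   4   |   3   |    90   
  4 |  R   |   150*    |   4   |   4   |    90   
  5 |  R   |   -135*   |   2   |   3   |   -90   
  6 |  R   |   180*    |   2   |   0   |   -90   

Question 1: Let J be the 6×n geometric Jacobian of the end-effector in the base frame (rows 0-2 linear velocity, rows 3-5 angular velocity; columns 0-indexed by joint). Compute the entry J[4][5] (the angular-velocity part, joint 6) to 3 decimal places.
axis z_5 = (-0.7891,-0.0474,0.6124); lever o_n−o_5 = (-1.5783,-0.0947,1.2247)
cross product → J_v[:, 5] = (0.0000,0.0000,0.0000)
J_ω[:, 5] = z_5
entry J[4][5] = -0.0474

-0.047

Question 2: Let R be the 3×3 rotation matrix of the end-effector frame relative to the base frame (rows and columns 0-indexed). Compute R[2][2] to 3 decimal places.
-0.500

End-effector z-axis (col 2 of R) = (-0.4330,0.7500,-0.5000)
R[2][2] = -0.5000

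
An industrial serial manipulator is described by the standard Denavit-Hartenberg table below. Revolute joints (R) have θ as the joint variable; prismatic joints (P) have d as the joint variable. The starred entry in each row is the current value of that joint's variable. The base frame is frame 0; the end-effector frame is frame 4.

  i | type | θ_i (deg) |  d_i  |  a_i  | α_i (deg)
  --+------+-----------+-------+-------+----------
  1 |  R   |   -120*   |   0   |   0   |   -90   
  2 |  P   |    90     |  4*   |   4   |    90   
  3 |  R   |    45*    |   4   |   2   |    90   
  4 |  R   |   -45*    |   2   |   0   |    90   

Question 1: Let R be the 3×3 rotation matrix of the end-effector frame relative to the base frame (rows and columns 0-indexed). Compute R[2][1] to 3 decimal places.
End-effector y-axis (col 1 of R) = (-0.6124,0.3536,-0.7071)
R[2][1] = -0.7071

-0.707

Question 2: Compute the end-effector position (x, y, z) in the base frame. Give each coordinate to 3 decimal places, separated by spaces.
after link 1: o_1 = (0.0000, 0.0000, 0.0000)
after link 2: o_2 = (3.4641, -2.0000, -4.0000)
after link 3: o_3 = (2.6888, -6.1712, -5.4142)
after link 4: o_4 = (1.4641, -5.4641, -6.8284)

1.464 -5.464 -6.828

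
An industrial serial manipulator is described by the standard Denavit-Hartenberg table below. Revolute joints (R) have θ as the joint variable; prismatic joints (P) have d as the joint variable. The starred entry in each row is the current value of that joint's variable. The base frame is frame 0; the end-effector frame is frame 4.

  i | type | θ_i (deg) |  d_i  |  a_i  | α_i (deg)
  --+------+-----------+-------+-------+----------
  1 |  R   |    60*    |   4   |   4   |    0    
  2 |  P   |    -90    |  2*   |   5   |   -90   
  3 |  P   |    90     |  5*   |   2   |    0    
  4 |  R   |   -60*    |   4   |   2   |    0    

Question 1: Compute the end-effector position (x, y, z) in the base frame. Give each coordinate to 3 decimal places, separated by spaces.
after link 1: o_1 = (2.0000, 3.4641, 4.0000)
after link 2: o_2 = (6.3301, 0.9641, 6.0000)
after link 3: o_3 = (8.8301, 5.2942, 4.0000)
after link 4: o_4 = (12.3301, 7.8923, 3.0000)

12.330 7.892 3.000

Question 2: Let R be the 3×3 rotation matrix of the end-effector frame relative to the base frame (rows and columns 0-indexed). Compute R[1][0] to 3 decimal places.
End-effector x-axis (col 0 of R) = (0.7500,-0.4330,-0.5000)
R[1][0] = -0.4330

-0.433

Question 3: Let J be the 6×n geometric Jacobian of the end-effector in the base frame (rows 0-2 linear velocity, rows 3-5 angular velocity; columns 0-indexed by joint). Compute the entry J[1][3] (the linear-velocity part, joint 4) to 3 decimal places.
axis z_3 = (0.5000,0.8660,0.0000); lever o_n−o_3 = (3.5000,2.5981,-1.0000)
cross product → J_v[:, 3] = (-0.8660,0.5000,-1.7321)
J_ω[:, 3] = z_3
entry J[1][3] = 0.5000

0.500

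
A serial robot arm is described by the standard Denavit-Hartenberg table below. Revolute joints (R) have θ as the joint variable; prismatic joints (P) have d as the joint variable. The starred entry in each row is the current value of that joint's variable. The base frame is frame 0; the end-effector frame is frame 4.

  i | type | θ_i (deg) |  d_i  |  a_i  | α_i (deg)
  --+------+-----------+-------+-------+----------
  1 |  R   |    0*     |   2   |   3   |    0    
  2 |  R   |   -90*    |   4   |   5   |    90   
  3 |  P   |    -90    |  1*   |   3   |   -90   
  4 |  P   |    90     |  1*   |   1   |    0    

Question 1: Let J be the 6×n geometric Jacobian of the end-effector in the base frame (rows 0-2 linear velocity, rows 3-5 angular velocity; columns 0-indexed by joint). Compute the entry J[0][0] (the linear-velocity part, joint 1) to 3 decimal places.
axis z_0 = ẑ; lever o_n−o_0 = (3.0000,-6.0000,3.0000)
cross product → J_v[:, 0] = (6.0000,3.0000,-0.0000)
J_ω[:, 0] = z_0
entry J[0][0] = 6.0000

6.000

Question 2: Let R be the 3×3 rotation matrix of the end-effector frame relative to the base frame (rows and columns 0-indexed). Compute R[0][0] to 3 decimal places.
End-effector x-axis (col 0 of R) = (1.0000,-0.0000,-0.0000)
R[0][0] = 1.0000

1.000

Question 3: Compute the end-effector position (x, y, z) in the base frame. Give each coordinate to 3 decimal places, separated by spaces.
3.000 -6.000 3.000

after link 1: o_1 = (3.0000, 0.0000, 2.0000)
after link 2: o_2 = (3.0000, -5.0000, 6.0000)
after link 3: o_3 = (2.0000, -5.0000, 3.0000)
after link 4: o_4 = (3.0000, -6.0000, 3.0000)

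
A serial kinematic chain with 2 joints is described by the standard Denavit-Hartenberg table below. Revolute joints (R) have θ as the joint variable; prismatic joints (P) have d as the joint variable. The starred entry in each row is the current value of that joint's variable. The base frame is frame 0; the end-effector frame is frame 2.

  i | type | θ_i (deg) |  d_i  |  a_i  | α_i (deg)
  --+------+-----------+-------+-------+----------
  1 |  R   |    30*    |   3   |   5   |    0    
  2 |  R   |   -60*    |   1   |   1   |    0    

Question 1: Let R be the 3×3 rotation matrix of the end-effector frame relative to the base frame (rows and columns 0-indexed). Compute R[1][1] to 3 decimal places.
0.866

End-effector y-axis (col 1 of R) = (0.5000,0.8660,0.0000)
R[1][1] = 0.8660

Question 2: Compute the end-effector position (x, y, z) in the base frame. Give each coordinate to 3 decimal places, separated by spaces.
5.196 2.000 4.000

after link 1: o_1 = (4.3301, 2.5000, 3.0000)
after link 2: o_2 = (5.1962, 2.0000, 4.0000)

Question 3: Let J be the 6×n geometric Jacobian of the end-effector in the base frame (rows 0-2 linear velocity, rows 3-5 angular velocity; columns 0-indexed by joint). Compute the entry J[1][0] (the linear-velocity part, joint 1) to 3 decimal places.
axis z_0 = ẑ; lever o_n−o_0 = (5.1962,2.0000,4.0000)
cross product → J_v[:, 0] = (-2.0000,5.1962,0.0000)
J_ω[:, 0] = z_0
entry J[1][0] = 5.1962

5.196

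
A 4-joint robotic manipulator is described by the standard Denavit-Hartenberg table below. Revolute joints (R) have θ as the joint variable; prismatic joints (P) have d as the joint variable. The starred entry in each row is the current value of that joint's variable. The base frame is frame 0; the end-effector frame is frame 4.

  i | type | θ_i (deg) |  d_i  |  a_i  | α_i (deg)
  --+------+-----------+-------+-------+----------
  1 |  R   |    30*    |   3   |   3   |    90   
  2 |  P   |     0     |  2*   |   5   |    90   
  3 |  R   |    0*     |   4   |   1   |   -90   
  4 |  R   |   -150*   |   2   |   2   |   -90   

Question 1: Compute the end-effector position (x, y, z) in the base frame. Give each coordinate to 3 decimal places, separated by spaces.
after link 1: o_1 = (2.5981, 1.5000, 3.0000)
after link 2: o_2 = (7.9282, 2.2679, 3.0000)
after link 3: o_3 = (8.7942, 2.7679, -1.0000)
after link 4: o_4 = (8.2942, 0.1699, -2.0000)

8.294 0.170 -2.000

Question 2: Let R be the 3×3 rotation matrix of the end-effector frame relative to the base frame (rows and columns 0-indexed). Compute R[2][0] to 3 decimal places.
End-effector x-axis (col 0 of R) = (-0.7500,-0.4330,-0.5000)
R[2][0] = -0.5000

-0.500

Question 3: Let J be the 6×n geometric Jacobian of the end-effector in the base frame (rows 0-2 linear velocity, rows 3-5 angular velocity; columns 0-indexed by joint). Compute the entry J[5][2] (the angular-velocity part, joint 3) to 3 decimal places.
-1.000

axis z_2 = (0.0000,-0.0000,-1.0000); lever o_n−o_2 = (0.3660,-2.0981,-5.0000)
cross product → J_v[:, 2] = (-2.0981,-0.3660,-0.0000)
J_ω[:, 2] = z_2
entry J[5][2] = -1.0000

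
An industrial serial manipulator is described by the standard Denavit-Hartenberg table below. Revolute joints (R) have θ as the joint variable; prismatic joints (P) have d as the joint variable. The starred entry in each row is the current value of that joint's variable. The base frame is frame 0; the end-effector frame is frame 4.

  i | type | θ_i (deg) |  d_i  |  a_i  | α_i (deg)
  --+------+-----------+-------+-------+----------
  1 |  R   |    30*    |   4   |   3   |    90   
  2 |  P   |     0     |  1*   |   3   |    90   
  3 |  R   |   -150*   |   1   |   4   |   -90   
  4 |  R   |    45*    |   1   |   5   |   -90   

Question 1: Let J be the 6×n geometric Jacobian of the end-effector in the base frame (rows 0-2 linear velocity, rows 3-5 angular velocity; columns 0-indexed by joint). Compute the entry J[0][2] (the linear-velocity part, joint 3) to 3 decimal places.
axis z_2 = (0.0000,-0.0000,-1.0000); lever o_n−o_2 = (-7.5355,1.0000,2.5355)
cross product → J_v[:, 2] = (1.0000,7.5355,-0.0000)
J_ω[:, 2] = z_2
entry J[0][2] = 1.0000

1.000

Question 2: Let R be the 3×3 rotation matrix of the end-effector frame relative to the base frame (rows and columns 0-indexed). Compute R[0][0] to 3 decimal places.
-0.707

End-effector x-axis (col 0 of R) = (-0.7071,0.0000,0.7071)
R[0][0] = -0.7071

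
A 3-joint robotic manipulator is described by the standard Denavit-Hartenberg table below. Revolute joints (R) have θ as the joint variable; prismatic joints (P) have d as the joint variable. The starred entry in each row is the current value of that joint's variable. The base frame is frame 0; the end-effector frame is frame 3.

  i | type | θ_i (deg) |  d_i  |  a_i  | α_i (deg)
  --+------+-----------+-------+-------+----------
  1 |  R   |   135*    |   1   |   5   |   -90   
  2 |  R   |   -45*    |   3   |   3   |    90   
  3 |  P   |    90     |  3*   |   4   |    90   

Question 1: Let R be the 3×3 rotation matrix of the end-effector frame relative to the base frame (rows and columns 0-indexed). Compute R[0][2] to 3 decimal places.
-0.500

End-effector z-axis (col 2 of R) = (-0.5000,0.5000,0.7071)
R[0][2] = -0.5000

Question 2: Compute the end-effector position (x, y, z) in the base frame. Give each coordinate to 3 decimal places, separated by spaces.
after link 1: o_1 = (-3.5355, 3.5355, 1.0000)
after link 2: o_2 = (-7.1569, 2.9142, 3.1213)
after link 3: o_3 = (-8.4853, -1.4142, 5.2426)

-8.485 -1.414 5.243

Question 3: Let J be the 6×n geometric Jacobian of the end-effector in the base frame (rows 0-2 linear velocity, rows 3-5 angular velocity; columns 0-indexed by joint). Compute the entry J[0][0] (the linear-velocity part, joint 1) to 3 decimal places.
1.414

axis z_0 = ẑ; lever o_n−o_0 = (-8.4853,-1.4142,5.2426)
cross product → J_v[:, 0] = (1.4142,-8.4853,0.0000)
J_ω[:, 0] = z_0
entry J[0][0] = 1.4142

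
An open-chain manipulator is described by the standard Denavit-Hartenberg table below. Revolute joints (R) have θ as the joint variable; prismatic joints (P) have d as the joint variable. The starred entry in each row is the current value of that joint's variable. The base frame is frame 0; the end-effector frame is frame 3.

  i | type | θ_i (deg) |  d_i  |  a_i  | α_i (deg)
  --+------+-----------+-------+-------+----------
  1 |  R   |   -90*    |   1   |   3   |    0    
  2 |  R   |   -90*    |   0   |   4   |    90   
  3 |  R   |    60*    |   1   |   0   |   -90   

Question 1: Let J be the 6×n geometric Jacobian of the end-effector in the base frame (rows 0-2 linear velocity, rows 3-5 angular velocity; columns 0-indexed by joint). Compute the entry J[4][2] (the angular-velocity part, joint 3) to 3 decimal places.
axis z_2 = (-0.0000,1.0000,0.0000); lever o_n−o_2 = (0.0000,1.0000,0.0000)
cross product → J_v[:, 2] = (-0.0000,0.0000,-0.0000)
J_ω[:, 2] = z_2
entry J[4][2] = 1.0000

1.000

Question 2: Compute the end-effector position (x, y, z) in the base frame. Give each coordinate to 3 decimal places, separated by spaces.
after link 1: o_1 = (0.0000, -3.0000, 1.0000)
after link 2: o_2 = (-4.0000, -3.0000, 1.0000)
after link 3: o_3 = (-4.0000, -2.0000, 1.0000)

-4.000 -2.000 1.000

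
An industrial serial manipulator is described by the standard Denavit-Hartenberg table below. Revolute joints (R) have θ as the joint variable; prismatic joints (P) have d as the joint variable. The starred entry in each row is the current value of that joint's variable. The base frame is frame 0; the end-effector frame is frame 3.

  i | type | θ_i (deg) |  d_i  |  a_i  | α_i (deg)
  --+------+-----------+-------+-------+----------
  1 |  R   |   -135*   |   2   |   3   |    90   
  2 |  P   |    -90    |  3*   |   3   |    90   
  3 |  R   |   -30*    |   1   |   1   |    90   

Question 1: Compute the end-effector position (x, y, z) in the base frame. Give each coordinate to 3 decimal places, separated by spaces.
after link 1: o_1 = (-2.1213, -2.1213, 2.0000)
after link 2: o_2 = (-4.2426, -0.0000, -1.0000)
after link 3: o_3 = (-3.1820, 0.3536, -1.8660)

-3.182 0.354 -1.866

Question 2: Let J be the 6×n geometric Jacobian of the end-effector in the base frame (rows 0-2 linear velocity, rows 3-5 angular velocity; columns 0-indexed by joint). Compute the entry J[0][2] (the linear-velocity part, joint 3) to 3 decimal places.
axis z_2 = (0.7071,0.7071,-0.0000); lever o_n−o_2 = (1.0607,0.3536,-0.8660)
cross product → J_v[:, 2] = (-0.6124,0.6124,-0.5000)
J_ω[:, 2] = z_2
entry J[0][2] = -0.6124

-0.612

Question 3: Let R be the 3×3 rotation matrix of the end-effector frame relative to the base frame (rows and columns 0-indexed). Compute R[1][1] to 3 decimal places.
End-effector y-axis (col 1 of R) = (0.7071,0.7071,-0.0000)
R[1][1] = 0.7071

0.707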